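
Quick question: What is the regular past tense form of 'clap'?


Apply rule: Double final consonant and add -ed. 'clap' becomes 'clapped'.

clapped


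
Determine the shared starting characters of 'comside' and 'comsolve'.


Compare from the start: 4 characters match: 'coms'. Mismatch at position 5: 'i' vs 'o'.

coms


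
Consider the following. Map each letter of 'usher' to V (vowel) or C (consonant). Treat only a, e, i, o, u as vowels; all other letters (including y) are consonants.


Letter mapping: u = V, s = C, h = C, e = V, r = C.

VCCVC


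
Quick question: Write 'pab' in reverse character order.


Reverse 'pab' character by character: 'bap'.

bap


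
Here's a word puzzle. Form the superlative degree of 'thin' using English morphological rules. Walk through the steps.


Apply superlative formation (double final consonant, add -est): 'thin' -> 'thinnest'.

thinnest


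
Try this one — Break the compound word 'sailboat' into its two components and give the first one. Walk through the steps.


Split 'sailboat' into 'sail' + 'boat'. The first part is 'sail'.

sail


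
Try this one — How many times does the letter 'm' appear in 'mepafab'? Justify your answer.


Letter 'm' in 'mepafab': found at position(s) 1 = 1 occurrence(s).

1


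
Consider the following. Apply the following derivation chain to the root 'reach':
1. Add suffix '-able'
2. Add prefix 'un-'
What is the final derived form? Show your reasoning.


Step 1: Add suffix '-able' to 'reach' = 'reachable'
Step 2: Add prefix 'un-' to 'reachable' = 'unreachable'

unreachable


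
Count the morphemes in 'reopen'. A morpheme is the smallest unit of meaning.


Decomposition: re- (prefix) + open (root) = 2 morpheme(s)

2 morphemes


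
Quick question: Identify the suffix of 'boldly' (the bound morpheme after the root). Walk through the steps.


The word 'boldly' = 'bold' (root) + '-ly' (suffix). The suffix is '-ly'.

ly


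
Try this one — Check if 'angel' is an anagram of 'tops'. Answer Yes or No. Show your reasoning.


Sorted letters of 'angel': 'aegln'
Sorted letters of 'tops': 'opst'
They do not match.

No


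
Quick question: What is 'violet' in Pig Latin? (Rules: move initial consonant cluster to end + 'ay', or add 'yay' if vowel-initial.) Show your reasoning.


'violet': move consonant cluster 'v' to end and add 'ay': 'ioletvay'.

ioletvay


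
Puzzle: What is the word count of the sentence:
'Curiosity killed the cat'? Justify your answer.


Split into words: Curiosity | killed | the | cat = 4 words.

4


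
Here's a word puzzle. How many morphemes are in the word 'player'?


Decomposition: play (root) + -er (suffix) = 2 morpheme(s)

2 morphemes


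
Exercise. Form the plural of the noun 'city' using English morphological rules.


Apply rule: Change -y to -ies (consonant + y). 'city' becomes 'cities'.

cities


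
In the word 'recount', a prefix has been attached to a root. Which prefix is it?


The word 'recount' = 're' (prefix) + 'count' (root). The prefix is 're'.

re


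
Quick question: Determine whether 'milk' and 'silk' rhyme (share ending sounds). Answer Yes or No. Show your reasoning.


Rime (stressed vowel + following sounds) of 'milk': -ilk = /ɪlk/
Rime of 'silk': -ilk = /ɪlk/
/ɪlk/ and /ɪlk/ are the same ending sound, so the words rhyme.

Yes


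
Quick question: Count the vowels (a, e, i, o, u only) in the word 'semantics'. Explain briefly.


Vowels in 'semantics': e, a, i = 3 vowels.

3


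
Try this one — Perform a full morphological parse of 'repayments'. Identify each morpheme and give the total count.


Step 1: Identify prefix: 're' (meaning: again)
Step 2: Identify root: 'pay'
Step 3: Identify suffix(es): 'ment, s'
Decomposition: re- (prefix: again) + pay (root) + -ment (suffix: action/result) + -s (plural)
Total morphemes: 4

4 morphemes (re- (prefix: again) + pay (root) + -ment (suffix: action/result) + -s (plural))


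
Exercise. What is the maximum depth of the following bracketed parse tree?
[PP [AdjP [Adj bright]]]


Count bracket nesting levels:
'[' at pos 0: depth = 1
'[' at pos 4: depth = 2
'[' at pos 10: depth = 3
Maximum depth reached: 3

3


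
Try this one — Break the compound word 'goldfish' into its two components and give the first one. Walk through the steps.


Split 'goldfish' into 'gold' + 'fish'. The first part is 'gold'.

gold


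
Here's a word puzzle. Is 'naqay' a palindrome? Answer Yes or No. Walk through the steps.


Forward: 'naqay'
Reversed: 'yaqan'
They differ.

No


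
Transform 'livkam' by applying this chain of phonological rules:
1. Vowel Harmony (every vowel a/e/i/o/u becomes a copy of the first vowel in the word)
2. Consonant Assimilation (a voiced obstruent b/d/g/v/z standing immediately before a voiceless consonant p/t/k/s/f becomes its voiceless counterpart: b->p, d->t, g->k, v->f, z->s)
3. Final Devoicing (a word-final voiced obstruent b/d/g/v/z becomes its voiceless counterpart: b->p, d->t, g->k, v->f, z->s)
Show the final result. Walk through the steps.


Starting form: 'livkam'
Rule 1: Vowel Harmony: all vowels become 'i' (matching first vowel). 'livkam' -> 'livkim'
Rule 2: Consonant Assimilation: voiced obstruent before voiceless consonant becomes voiceless ('vk' -> 'fk'). 'livkim' -> 'lifkim'
Rule 3: Final Devoicing: final consonant 'm' is not one of the voiced obstruents b/d/g/v/z. No change.
Final form: 'lifkim'

lifkim


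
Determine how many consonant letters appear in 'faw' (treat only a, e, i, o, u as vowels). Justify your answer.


Consonants in 'faw': f, w = 2 consonants.

2


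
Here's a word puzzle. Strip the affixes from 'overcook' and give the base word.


Remove prefix 'over' from 'overcook' to get root 'cook'.

cook


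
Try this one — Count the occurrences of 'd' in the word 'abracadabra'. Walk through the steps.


Letter 'd' in 'abracadabra': found at position(s) 7 = 1 occurrence(s).

1


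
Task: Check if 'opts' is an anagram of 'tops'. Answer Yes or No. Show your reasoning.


Sorted letters of 'opts': 'opst'
Sorted letters of 'tops': 'opst'
They match.

Yes


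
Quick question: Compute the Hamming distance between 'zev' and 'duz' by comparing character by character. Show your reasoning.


Alignment:
Position 1: 'z' vs 'd' = DIFFER
Position 2: 'e' vs 'u' = DIFFER
Position 3: 'v' vs 'z' = DIFFER
Total differences: 3

3


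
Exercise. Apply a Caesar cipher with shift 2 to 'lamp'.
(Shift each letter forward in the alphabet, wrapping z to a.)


Shift each letter by 2: l -> n, a -> c, m -> o, p -> r. Result: 'ncor'.

ncor


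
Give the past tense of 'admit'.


Apply rule: Double final consonant and add -ed. 'admit' becomes 'admitted'.

admitted


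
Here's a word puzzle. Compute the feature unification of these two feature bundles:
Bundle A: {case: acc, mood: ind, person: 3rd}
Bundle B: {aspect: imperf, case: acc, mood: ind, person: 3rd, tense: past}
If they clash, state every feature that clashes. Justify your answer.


Compare features:
aspect: A=_ vs B=imperf -> unified: imperf
case: A=acc vs B=acc -> unified: acc
mood: A=ind vs B=ind -> unified: ind
person: A=3rd vs B=3rd -> unified: 3rd
tense: A=_ vs B=past -> unified: past
No clashes found.

Unified: {aspect: imperf, case: acc, mood: ind, person: 3rd, tense: past}


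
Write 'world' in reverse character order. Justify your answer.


Reverse 'world' character by character: 'dlrow'.

dlrow


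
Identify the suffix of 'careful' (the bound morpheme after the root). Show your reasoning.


The word 'careful' = 'care' (root) + '-ful' (suffix). The suffix is '-ful'.

ful


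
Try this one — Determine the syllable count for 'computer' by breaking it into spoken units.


Break 'computer' into syllables: com-pu-ter -> com | pu | ter = 3 syllables

3 syllables


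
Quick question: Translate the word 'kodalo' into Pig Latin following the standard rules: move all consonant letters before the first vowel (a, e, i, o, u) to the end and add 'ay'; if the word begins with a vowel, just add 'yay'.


'kodalo': move consonant cluster 'k' to end and add 'ay': 'odalokay'.

odalokay


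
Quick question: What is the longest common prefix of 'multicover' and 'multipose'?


Compare from the start: 5 characters match: 'multi'. Mismatch at position 6: 'c' vs 'p'.

multi


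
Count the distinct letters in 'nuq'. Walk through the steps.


Unique letters in 'nuq': {n, q, u} = 3 distinct letters.

3


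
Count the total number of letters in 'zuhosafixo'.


Spell out 'zuhosafixo' and number each letter: z(1), u(2), h(3), o(4), s(5), a(6), f(7), i(8), x(9), o(10). Total: 10 letters.

10


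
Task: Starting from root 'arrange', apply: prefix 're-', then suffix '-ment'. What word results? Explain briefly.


Step 1: Add prefix 're-' to 'arrange' = 'rearrange'
Step 2: Add suffix '-ment' to 'rearrange' = 'rearrangement'

rearrangement


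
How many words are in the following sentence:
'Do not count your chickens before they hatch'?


Split into words: Do | not | count | your | chickens | before | they | hatch = 8 words.

8


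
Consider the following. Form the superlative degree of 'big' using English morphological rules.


Apply superlative formation (double final consonant, add -est): 'big' -> 'biggest'.

biggest


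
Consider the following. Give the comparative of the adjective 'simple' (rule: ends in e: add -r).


Apply comparative formation (ends in e: add -r): 'simple' -> 'simpler'.

simpler


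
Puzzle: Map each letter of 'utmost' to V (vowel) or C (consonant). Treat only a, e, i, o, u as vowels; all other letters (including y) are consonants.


Letter mapping: u = V, t = C, m = C, o = V, s = C, t = C.

VCCVCC


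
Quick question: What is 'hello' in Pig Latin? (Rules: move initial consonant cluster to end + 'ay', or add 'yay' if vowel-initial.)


'hello': move consonant cluster 'h' to end and add 'ay': 'ellohay'.

ellohay


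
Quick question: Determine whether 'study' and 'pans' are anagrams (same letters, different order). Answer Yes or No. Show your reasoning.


Sorted letters of 'study': 'dstuy'
Sorted letters of 'pans': 'anps'
They do not match.

No


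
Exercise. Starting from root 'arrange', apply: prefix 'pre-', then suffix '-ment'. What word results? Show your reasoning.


Step 1: Add prefix 'pre-' to 'arrange' = 'prearrange'
Step 2: Add suffix '-ment' to 'prearrange' = 'prearrangement'

prearrangement


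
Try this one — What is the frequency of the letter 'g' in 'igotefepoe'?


Letter 'g' in 'igotefepoe': found at position(s) 2 = 1 occurrence(s).

1


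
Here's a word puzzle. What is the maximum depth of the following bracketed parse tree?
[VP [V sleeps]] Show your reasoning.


Count bracket nesting levels:
'[' at pos 0: depth = 1
'[' at pos 4: depth = 2
Maximum depth reached: 2

2


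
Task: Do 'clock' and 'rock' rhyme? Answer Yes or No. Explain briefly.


Rime (stressed vowel + following sounds) of 'clock': -ock = /ɒk/
Rime of 'rock': -ock = /ɒk/
/ɒk/ and /ɒk/ are the same ending sound, so the words rhyme.

Yes


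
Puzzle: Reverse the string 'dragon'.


Reverse 'dragon' character by character: 'nogard'.

nogard


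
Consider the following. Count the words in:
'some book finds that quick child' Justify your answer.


Split into words: some | book | finds | that | quick | child = 6 words.

6


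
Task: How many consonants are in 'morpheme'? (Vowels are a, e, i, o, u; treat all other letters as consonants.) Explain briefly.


Consonants in 'morpheme': m, r, p, h, m = 5 consonants.

5


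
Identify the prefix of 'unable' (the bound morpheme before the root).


The word 'unable' = 'un' (prefix) + 'able' (root). The prefix is 'un'.

un


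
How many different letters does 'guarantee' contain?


Unique letters in 'guarantee': {a, e, g, n, r, t, u} = 7 distinct letters.

7


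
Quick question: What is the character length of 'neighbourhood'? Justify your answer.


Spell out 'neighbourhood' and number each letter: n(1), e(2), i(3), g(4), h(5), b(6), o(7), u(8), r(9), h(10), o(11), o(12), d(13). Total: 13 letters.

13


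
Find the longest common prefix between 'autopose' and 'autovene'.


Compare from the start: 4 characters match: 'auto'. Mismatch at position 5: 'p' vs 'v'.

auto


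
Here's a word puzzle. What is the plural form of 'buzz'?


Apply rule: Add -es (sibilant/fricative ending). 'buzz' becomes 'buzzes'.

buzzes


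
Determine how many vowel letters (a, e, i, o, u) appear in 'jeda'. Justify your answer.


Vowels in 'jeda': e, a = 2 vowels.

2


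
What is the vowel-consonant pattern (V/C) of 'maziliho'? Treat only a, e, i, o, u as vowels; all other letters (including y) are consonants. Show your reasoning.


Letter mapping: m = C, a = V, z = C, i = V, l = C, i = V, h = C, o = V.

CVCVCVCV


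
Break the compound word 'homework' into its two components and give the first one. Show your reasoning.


Split 'homework' into 'home' + 'work'. The first part is 'home'.

home


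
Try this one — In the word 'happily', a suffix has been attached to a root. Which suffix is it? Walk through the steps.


The word 'happily' = 'happy' (root) + '-ly' (suffix). The suffix is '-ly'.

ly


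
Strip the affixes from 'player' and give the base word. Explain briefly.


Remove suffix '-er' from 'player' to get root 'play'.

play


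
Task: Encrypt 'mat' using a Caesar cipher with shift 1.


Shift each letter by 1: m -> n, a -> b, t -> u. Result: 'nbu'.

nbu


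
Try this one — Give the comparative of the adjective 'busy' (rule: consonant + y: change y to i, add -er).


Apply comparative formation (consonant + y: change y to i, add -er): 'busy' -> 'busier'.

busier


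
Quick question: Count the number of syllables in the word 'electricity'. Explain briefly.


Break 'electricity' into syllables: e-lec-tric-i-ty -> e | lec | tric | i | ty = 5 syllables

5 syllables


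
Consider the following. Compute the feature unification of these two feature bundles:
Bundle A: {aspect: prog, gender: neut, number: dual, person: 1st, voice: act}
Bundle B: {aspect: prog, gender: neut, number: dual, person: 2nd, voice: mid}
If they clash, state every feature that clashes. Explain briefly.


Compare features:
aspect: A=prog vs B=prog -> unified: prog
gender: A=neut vs B=neut -> unified: neut
number: A=dual vs B=dual -> unified: dual
person: A=1st vs B=2nd -> CLASH
voice: A=act vs B=mid -> CLASH
Clashes detected on features 'person' (1st vs 2nd) and 'voice' (act vs mid); unification fails.

CLASH on 'person' (1st vs 2nd) and 'voice' (act vs mid)


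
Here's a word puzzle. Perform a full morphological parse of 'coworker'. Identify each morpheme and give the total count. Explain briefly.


Step 1: Identify prefix: 'co' (meaning: together)
Step 2: Identify root: 'work'
Step 3: Identify suffix(es): 'er'
Decomposition: co- (prefix: together) + work (root) + -er (suffix: one who)
Total morphemes: 3

3 morphemes (co- (prefix: together) + work (root) + -er (suffix: one who))


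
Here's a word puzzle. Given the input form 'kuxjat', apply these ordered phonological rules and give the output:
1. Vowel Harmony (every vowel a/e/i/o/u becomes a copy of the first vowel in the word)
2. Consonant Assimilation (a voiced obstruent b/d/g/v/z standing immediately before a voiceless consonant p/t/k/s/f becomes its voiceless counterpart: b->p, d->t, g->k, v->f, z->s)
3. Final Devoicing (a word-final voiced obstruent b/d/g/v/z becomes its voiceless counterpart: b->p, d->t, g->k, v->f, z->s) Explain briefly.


Starting form: 'kuxjat'
Rule 1: Vowel Harmony: all vowels become 'u' (matching first vowel). 'kuxjat' -> 'kuxjut'
Rule 2: Consonant Assimilation: no voiced obstruent (b/d/g/v/z) stands immediately before a voiceless consonant (p/t/k/s/f). No change.
Rule 3: Final Devoicing: final consonant 't' is not one of the voiced obstruents b/d/g/v/z. No change.
Final form: 'kuxjut'

kuxjut


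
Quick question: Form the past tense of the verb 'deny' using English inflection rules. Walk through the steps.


Apply rule: Change -y to -ied. 'deny' becomes 'denied'.

denied


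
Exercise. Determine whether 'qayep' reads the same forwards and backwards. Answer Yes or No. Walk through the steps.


Forward: 'qayep'
Reversed: 'peyaq'
They differ.

No


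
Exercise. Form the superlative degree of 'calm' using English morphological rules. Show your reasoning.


Apply superlative formation (add -est): 'calm' -> 'calmest'.

calmest


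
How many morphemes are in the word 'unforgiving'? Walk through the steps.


Decomposition: un- (prefix) + forgive (root) + -ing (suffix) = 3 morpheme(s)

3 morphemes


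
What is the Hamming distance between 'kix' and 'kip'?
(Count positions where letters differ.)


Alignment:
Position 1: 'k' vs 'k' = match
Position 2: 'i' vs 'i' = match
Position 3: 'x' vs 'p' = DIFFER
Total differences: 1

1


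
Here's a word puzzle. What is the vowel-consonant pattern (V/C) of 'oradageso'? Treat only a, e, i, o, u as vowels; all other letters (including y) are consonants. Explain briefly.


Letter mapping: o = V, r = C, a = V, d = C, a = V, g = C, e = V, s = C, o = V.

VCVCVCVCV


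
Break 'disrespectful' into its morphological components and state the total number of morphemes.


Step 1: Identify prefix: 'dis' (meaning: not/apart)
Step 2: Identify root: 'respect'
Step 3: Identify suffix(es): 'ful'
Decomposition: dis- (prefix: not/apart) + respect (root) + -ful (suffix: full of)
Total morphemes: 3

3 morphemes (dis- (prefix: not/apart) + respect (root) + -ful (suffix: full of))


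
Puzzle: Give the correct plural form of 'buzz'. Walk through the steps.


Apply rule: Add -es (sibilant/fricative ending). 'buzz' becomes 'buzzes'.

buzzes


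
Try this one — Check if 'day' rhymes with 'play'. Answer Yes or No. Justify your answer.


Rime (stressed vowel + following sounds) of 'day': -ay = /eɪ/
Rime of 'play': -ay = /eɪ/
/eɪ/ and /eɪ/ are the same ending sound, so the words rhyme.

Yes


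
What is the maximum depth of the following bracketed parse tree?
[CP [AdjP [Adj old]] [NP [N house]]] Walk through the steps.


Count bracket nesting levels:
'[' at pos 0: depth = 1
'[' at pos 4: depth = 2
'[' at pos 10: depth = 3
'[' at pos 21: depth = 2
'[' at pos 25: depth = 3
Maximum depth reached: 3

3


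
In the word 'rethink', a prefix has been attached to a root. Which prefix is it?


The word 'rethink' = 're' (prefix) + 'think' (root). The prefix is 're'.

re


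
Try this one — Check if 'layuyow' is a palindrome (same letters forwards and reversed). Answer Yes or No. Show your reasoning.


Forward: 'layuyow'
Reversed: 'woyuyal'
They differ.

No


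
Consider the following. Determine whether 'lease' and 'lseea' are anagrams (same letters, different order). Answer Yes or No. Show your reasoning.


Sorted letters of 'lease': 'aeels'
Sorted letters of 'lseea': 'aeels'
They match.

Yes


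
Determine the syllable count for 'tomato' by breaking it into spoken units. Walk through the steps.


Break 'tomato' into syllables: to-ma-to -> to | ma | to = 3 syllables

3 syllables


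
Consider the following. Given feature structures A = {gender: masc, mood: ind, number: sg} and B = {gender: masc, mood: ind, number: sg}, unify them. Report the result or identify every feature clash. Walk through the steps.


Compare features:
gender: A=masc vs B=masc -> unified: masc
mood: A=ind vs B=ind -> unified: ind
number: A=sg vs B=sg -> unified: sg
No clashes found.

Unified: {gender: masc, mood: ind, number: sg}


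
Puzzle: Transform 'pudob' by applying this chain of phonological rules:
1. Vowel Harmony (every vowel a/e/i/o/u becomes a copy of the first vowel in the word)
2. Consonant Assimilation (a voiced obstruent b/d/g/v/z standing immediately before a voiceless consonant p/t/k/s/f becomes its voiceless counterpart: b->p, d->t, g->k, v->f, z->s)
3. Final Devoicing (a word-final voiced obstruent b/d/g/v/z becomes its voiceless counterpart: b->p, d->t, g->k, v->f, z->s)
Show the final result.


Starting form: 'pudob'
Rule 1: Vowel Harmony: all vowels become 'u' (matching first vowel). 'pudob' -> 'pudub'
Rule 2: Consonant Assimilation: no voiced obstruent (b/d/g/v/z) stands immediately before a voiceless consonant (p/t/k/s/f). No change.
Rule 3: Final Devoicing: word-final voiced obstruent 'b' becomes voiceless 'p'. 'pudub' -> 'pudup'
Final form: 'pudup'

pudup


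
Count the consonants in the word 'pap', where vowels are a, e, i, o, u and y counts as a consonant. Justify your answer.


Consonants in 'pap': p, p = 2 consonants.

2


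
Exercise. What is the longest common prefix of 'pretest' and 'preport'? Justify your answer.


Compare from the start: 3 characters match: 'pre'. Mismatch at position 4: 't' vs 'p'.

pre


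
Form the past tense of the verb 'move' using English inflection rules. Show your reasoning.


Apply rule: Add -d (word ends in -e). 'move' becomes 'moved'.

moved


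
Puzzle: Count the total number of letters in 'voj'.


Spell out 'voj' and number each letter: v(1), o(2), j(3). Total: 3 letters.

3


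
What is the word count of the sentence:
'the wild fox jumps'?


Split into words: the | wild | fox | jumps = 4 words.

4


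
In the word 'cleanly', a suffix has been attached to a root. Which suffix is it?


The word 'cleanly' = 'clean' (root) + '-ly' (suffix). The suffix is '-ly'.

ly


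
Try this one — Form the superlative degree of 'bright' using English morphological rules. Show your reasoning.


Apply superlative formation (add -est): 'bright' -> 'brightest'.

brightest


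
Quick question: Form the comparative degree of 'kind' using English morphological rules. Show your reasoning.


Apply comparative formation (add -er): 'kind' -> 'kinder'.

kinder


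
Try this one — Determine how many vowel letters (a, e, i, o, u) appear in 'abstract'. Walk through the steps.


Vowels in 'abstract': a, a = 2 vowels.

2


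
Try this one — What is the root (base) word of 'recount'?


Remove prefix 're' from 'recount' to get root 'count'.

count


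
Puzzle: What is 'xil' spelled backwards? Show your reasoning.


Reverse 'xil' character by character: 'lix'.

lix


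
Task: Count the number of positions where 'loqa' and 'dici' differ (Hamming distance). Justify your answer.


Alignment:
Position 1: 'l' vs 'd' = DIFFER
Position 2: 'o' vs 'i' = DIFFER
Position 3: 'q' vs 'c' = DIFFER
Position 4: 'a' vs 'i' = DIFFER
Total differences: 4

4


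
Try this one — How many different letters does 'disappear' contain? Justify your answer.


Unique letters in 'disappear': {a, d, e, i, p, r, s} = 7 distinct letters.

7


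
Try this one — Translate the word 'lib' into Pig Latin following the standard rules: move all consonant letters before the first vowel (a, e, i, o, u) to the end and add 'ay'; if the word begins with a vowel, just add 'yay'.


'lib': move consonant cluster 'l' to end and add 'ay': 'iblay'.

iblay


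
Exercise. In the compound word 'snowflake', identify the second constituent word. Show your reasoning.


Split 'snowflake' into 'snow' + 'flake'. The second part is 'flake'.

flake


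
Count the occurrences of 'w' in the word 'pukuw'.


Letter 'w' in 'pukuw': found at position(s) 5 = 1 occurrence(s).

1


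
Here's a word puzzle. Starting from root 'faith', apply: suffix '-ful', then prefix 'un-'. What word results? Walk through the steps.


Step 1: Add suffix '-ful' to 'faith' = 'faithful'
Step 2: Add prefix 'un-' to 'faithful' = 'unfaithful'

unfaithful


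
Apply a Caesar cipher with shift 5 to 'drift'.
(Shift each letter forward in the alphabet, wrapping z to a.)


Shift each letter by 5: d -> i, r -> w, i -> n, f -> k, t -> y. Result: 'iwnky'.

iwnky


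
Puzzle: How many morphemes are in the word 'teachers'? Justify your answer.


Decomposition: teach (root) + -er (suffix) + -s (plural) = 3 morpheme(s)

3 morphemes


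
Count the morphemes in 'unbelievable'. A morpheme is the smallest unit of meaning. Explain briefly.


Decomposition: un- (prefix) + believe (root) + -able (suffix) = 3 morpheme(s)

3 morphemes


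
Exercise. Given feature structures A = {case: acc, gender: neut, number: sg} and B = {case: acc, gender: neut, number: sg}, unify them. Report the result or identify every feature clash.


Compare features:
case: A=acc vs B=acc -> unified: acc
gender: A=neut vs B=neut -> unified: neut
number: A=sg vs B=sg -> unified: sg
No clashes found.

Unified: {case: acc, gender: neut, number: sg}


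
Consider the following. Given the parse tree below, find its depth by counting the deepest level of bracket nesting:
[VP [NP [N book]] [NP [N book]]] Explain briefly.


Count bracket nesting levels:
'[' at pos 0: depth = 1
'[' at pos 4: depth = 2
'[' at pos 8: depth = 3
'[' at pos 18: depth = 2
'[' at pos 22: depth = 3
Maximum depth reached: 3

3


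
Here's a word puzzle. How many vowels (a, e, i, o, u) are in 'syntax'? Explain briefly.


Vowels in 'syntax': a = 1 vowels.

1


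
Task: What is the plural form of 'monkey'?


Apply rule: Add -s. 'monkey' becomes 'monkeys'.

monkeys


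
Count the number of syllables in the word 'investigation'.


Break 'investigation' into syllables: in-ves-ti-ga-tion -> in | ves | ti | ga | tion = 5 syllables

5 syllables


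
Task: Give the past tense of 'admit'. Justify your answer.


Apply rule: Double final consonant and add -ed. 'admit' becomes 'admitted'.

admitted


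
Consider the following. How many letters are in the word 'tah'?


Spell out 'tah' and number each letter: t(1), a(2), h(3). Total: 3 letters.

3


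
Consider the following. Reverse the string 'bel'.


Reverse 'bel' character by character: 'leb'.

leb


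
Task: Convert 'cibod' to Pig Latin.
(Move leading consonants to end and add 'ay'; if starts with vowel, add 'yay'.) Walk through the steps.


'cibod': move consonant cluster 'c' to end and add 'ay': 'ibodcay'.

ibodcay


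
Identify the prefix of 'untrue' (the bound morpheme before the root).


The word 'untrue' = 'un' (prefix) + 'true' (root). The prefix is 'un'.

un


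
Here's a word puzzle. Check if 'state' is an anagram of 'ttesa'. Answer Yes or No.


Sorted letters of 'state': 'aestt'
Sorted letters of 'ttesa': 'aestt'
They match.

Yes


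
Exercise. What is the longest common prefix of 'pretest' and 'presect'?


Compare from the start: 3 characters match: 'pre'. Mismatch at position 4: 't' vs 's'.

pre


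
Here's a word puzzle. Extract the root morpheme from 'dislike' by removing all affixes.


Remove prefix 'dis' from 'dislike' to get root 'like'.

like


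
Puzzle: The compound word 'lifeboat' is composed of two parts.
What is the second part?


Split 'lifeboat' into 'life' + 'boat'. The second part is 'boat'.

boat


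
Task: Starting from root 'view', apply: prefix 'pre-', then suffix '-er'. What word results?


Step 1: Add prefix 'pre-' to 'view' = 'preview'
Step 2: Add suffix '-er' to 'preview' = 'previewer'

previewer


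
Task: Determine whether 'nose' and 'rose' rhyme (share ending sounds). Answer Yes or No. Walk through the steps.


Rime (stressed vowel + following sounds) of 'nose': -ose = /oʊz/
Rime of 'rose': -ose = /oʊz/
/oʊz/ and /oʊz/ are the same ending sound, so the words rhyme.

Yes


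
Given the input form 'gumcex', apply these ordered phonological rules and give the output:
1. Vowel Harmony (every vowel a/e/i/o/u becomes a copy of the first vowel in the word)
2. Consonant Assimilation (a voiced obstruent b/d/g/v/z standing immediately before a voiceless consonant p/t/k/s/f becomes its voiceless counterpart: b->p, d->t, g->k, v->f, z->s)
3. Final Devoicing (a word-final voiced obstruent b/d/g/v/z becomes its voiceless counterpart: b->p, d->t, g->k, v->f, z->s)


Starting form: 'gumcex'
Rule 1: Vowel Harmony: all vowels become 'u' (matching first vowel). 'gumcex' -> 'gumcux'
Rule 2: Consonant Assimilation: no voiced obstruent (b/d/g/v/z) stands immediately before a voiceless consonant (p/t/k/s/f). No change.
Rule 3: Final Devoicing: final consonant 'x' is not one of the voiced obstruents b/d/g/v/z. No change.
Final form: 'gumcux'

gumcux


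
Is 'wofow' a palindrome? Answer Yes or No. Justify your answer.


Forward: 'wofow'
Reversed: 'wofow'
They are identical.

Yes


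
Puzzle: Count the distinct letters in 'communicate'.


Unique letters in 'communicate': {a, c, e, i, m, n, o, t, u} = 9 distinct letters.

9


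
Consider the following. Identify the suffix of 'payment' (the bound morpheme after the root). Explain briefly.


The word 'payment' = 'pay' (root) + '-ment' (suffix). The suffix is '-ment'.

ment


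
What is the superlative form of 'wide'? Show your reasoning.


Apply superlative formation (ends in e: add -st): 'wide' -> 'widest'.

widest


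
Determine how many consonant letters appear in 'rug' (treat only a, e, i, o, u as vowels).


Consonants in 'rug': r, g = 2 consonants.

2


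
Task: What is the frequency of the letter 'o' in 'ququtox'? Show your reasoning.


Letter 'o' in 'ququtox': found at position(s) 6 = 1 occurrence(s).

1


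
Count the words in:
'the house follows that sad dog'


Split into words: the | house | follows | that | sad | dog = 6 words.

6


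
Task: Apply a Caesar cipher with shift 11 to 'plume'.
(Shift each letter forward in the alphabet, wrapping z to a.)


Shift each letter by 11: p -> a, l -> w, u -> f, m -> x, e -> p. Result: 'awfxp'.

awfxp


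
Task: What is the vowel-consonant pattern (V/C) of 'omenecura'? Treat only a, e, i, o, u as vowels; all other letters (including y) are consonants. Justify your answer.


Letter mapping: o = V, m = C, e = V, n = C, e = V, c = C, u = V, r = C, a = V.

VCVCVCVCV


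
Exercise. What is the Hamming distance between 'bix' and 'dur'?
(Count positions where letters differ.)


Alignment:
Position 1: 'b' vs 'd' = DIFFER
Position 2: 'i' vs 'u' = DIFFER
Position 3: 'x' vs 'r' = DIFFER
Total differences: 3

3


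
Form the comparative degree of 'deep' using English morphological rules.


Apply comparative formation (add -er): 'deep' -> 'deeper'.

deeper


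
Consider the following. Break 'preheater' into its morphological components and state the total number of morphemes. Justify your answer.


Step 1: Identify prefix: 'pre' (meaning: before)
Step 2: Identify root: 'heat'
Step 3: Identify suffix(es): 'er'
Decomposition: pre- (prefix: before) + heat (root) + -er (suffix: one who)
Total morphemes: 3

3 morphemes (pre- (prefix: before) + heat (root) + -er (suffix: one who))


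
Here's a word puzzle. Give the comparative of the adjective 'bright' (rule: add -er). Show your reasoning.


Apply comparative formation (add -er): 'bright' -> 'brighter'.

brighter


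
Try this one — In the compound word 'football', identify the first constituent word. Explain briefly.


Split 'football' into 'foot' + 'ball'. The first part is 'foot'.

foot


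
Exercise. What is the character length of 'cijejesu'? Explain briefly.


Spell out 'cijejesu' and number each letter: c(1), i(2), j(3), e(4), j(5), e(6), s(7), u(8). Total: 8 letters.

8


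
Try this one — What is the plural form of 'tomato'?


Apply rule: Add -es (consonant + o). 'tomato' becomes 'tomatoes'.

tomatoes


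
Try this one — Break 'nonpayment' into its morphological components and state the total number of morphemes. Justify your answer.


Step 1: Identify prefix: 'non' (meaning: not)
Step 2: Identify root: 'pay'
Step 3: Identify suffix(es): 'ment'
Decomposition: non- (prefix: not) + pay (root) + -ment (suffix: action/result)
Total morphemes: 3

3 morphemes (non- (prefix: not) + pay (root) + -ment (suffix: action/result))


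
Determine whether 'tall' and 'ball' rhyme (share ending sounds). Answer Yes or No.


Rime (stressed vowel + following sounds) of 'tall': -all = /ɔːl/
Rime of 'ball': -all = /ɔːl/
/ɔːl/ and /ɔːl/ are the same ending sound, so the words rhyme.

Yes


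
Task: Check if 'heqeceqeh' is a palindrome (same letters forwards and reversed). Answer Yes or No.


Forward: 'heqeceqeh'
Reversed: 'heqeceqeh'
They are identical.

Yes


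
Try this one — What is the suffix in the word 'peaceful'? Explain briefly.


The word 'peaceful' = 'peace' (root) + '-ful' (suffix). The suffix is '-ful'.

ful


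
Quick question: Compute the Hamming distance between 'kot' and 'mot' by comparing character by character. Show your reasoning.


Alignment:
Position 1: 'k' vs 'm' = DIFFER
Position 2: 'o' vs 'o' = match
Position 3: 't' vs 't' = match
Total differences: 1

1


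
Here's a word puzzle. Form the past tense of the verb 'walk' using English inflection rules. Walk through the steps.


Apply rule: Add -ed. 'walk' becomes 'walked'.

walked


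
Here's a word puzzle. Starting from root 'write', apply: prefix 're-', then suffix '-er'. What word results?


Step 1: Add prefix 're-' to 'write' = 'rewrite'
Step 2: Add suffix '-er' to 'rewrite' = 'rewriter'

rewriter


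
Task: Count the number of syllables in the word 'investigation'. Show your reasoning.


Break 'investigation' into syllables: in-ves-ti-ga-tion -> in | ves | ti | ga | tion = 5 syllables

5 syllables


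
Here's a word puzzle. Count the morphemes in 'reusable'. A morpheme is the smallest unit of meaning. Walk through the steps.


Decomposition: re- (prefix) + use (root) + -able (suffix) = 3 morpheme(s)

3 morphemes


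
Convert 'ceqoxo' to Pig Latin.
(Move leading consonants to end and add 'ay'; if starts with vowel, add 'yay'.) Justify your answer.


'ceqoxo': move consonant cluster 'c' to end and add 'ay': 'eqoxocay'.

eqoxocay


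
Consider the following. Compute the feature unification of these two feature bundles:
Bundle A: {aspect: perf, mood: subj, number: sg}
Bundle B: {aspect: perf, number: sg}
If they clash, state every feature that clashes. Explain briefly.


Compare features:
aspect: A=perf vs B=perf -> unified: perf
mood: A=subj vs B=_ -> unified: subj
number: A=sg vs B=sg -> unified: sg
No clashes found.

Unified: {aspect: perf, mood: subj, number: sg}


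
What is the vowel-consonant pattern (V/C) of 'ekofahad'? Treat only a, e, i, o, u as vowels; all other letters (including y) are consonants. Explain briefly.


Letter mapping: e = V, k = C, o = V, f = C, a = V, h = C, a = V, d = C.

VCVCVCVC


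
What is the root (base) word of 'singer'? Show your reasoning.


Remove suffix '-er' from 'singer' to get root 'sing'.

sing


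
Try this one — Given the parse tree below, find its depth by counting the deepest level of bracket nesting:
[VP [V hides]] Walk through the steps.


Count bracket nesting levels:
'[' at pos 0: depth = 1
'[' at pos 4: depth = 2
Maximum depth reached: 2

2


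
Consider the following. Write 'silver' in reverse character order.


Reverse 'silver' character by character: 'revlis'.

revlis


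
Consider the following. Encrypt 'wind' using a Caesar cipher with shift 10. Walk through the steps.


Shift each letter by 10: w -> g, i -> s, n -> x, d -> n. Result: 'gsxn'.

gsxn


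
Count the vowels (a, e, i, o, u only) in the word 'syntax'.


Vowels in 'syntax': a = 1 vowels.

1


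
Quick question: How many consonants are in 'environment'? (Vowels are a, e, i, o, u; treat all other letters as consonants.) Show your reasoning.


Consonants in 'environment': n, v, r, n, m, n, t = 7 consonants.

7


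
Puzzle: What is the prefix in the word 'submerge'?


The word 'submerge' = 'sub' (prefix) + 'merge' (root). The prefix is 'sub'.

sub


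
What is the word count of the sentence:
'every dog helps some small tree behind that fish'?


Split into words: every | dog | helps | some | small | tree | behind | that | fish = 9 words.

9


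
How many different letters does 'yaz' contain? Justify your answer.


Unique letters in 'yaz': {a, y, z} = 3 distinct letters.

3


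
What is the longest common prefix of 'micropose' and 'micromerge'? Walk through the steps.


Compare from the start: 5 characters match: 'micro'. Mismatch at position 6: 'p' vs 'm'.

micro


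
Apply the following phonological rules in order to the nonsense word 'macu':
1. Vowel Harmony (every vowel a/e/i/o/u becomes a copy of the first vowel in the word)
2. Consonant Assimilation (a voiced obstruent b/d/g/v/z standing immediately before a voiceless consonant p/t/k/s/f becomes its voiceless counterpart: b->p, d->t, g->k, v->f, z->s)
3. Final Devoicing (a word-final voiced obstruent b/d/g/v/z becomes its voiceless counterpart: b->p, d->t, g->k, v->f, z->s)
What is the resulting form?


Starting form: 'macu'
Rule 1: Vowel Harmony: all vowels become 'a' (matching first vowel). 'macu' -> 'maca'
Rule 2: Consonant Assimilation: no voiced obstruent (b/d/g/v/z) stands immediately before a voiceless consonant (p/t/k/s/f). No change.
Rule 3: Final Devoicing: the word ends in the vowel 'a', not a consonant. No change.
Final form: 'maca'

maca


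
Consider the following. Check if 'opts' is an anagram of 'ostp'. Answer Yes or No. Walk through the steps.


Sorted letters of 'opts': 'opst'
Sorted letters of 'ostp': 'opst'
They match.

Yes


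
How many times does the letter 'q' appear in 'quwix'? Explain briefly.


Letter 'q' in 'quwix': found at position(s) 1 = 1 occurrence(s).

1


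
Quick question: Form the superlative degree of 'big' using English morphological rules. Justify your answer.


Apply superlative formation (double final consonant, add -est): 'big' -> 'biggest'.

biggest


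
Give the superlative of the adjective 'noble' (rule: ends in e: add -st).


Apply superlative formation (ends in e: add -st): 'noble' -> 'noblest'.

noblest


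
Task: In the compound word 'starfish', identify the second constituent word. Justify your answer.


Split 'starfish' into 'star' + 'fish'. The second part is 'fish'.

fish


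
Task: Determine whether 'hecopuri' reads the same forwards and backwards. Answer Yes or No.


Forward: 'hecopuri'
Reversed: 'irupoceh'
They differ.

No


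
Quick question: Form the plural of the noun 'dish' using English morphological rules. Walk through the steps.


Apply rule: Add -es (sibilant/fricative ending). 'dish' becomes 'dishes'.

dishes


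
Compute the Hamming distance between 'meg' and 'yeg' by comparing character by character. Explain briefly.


Alignment:
Position 1: 'm' vs 'y' = DIFFER
Position 2: 'e' vs 'e' = match
Position 3: 'g' vs 'g' = match
Total differences: 1

1


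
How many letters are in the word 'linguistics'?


Spell out 'linguistics' and number each letter: l(1), i(2), n(3), g(4), u(5), i(6), s(7), t(8), i(9), c(10), s(11). Total: 11 letters.

11


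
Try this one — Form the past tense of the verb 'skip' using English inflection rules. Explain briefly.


Apply rule: Double final consonant and add -ed. 'skip' becomes 'skipped'.

skipped


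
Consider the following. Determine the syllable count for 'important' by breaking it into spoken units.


Break 'important' into syllables: im-por-tant -> im | por | tant = 3 syllables

3 syllables


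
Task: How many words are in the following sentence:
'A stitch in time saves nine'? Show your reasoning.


Split into words: A | stitch | in | time | saves | nine = 6 words.

6


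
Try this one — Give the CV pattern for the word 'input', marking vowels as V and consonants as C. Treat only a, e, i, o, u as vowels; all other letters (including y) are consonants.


Letter mapping: i = V, n = C, p = C, u = V, t = C.

VCCVC
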